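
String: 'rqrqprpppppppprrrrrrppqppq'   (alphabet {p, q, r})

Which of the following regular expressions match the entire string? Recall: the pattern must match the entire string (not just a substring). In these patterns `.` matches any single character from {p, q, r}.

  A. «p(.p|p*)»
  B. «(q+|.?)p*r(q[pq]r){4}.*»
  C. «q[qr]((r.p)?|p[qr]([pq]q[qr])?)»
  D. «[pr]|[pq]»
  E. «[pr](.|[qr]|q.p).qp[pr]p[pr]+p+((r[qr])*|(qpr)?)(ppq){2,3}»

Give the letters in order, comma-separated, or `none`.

A → no match — must start with 'p'
B → no match
C → no match — must start with 'q'
D → no match
E → match

E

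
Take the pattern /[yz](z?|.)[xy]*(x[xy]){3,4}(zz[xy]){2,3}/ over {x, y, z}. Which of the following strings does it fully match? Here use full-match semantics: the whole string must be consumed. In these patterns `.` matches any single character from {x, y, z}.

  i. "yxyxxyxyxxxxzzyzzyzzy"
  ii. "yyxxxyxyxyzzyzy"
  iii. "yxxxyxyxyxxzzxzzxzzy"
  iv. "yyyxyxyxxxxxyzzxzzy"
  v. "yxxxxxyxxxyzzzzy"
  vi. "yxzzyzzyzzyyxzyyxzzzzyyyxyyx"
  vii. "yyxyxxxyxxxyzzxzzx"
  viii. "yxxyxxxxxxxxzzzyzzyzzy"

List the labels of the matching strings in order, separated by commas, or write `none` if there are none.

i → match
ii → no match
iii → match
iv → match
v → no match
vi → no match
vii → match
viii → no match

i, iii, iv, vii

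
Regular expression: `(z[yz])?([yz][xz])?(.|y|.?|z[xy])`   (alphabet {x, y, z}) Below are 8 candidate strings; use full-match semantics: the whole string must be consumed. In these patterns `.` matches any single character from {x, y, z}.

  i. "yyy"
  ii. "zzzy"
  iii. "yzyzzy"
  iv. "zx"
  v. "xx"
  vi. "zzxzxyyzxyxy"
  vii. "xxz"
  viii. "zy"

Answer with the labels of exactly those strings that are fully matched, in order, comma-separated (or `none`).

ii, iv, viii

i → no match
ii → match
iii → no match
iv → match
v → no match
vi → no match
vii → no match
viii → match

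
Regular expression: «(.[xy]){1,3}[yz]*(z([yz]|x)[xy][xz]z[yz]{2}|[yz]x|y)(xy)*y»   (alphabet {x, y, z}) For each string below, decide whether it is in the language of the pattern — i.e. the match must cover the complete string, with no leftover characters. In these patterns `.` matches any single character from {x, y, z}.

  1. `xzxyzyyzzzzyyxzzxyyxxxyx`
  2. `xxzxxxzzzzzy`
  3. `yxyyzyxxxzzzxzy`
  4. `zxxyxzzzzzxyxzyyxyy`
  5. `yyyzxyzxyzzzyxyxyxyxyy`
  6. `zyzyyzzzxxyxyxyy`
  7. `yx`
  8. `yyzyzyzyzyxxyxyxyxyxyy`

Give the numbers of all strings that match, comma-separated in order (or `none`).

6, 8

1 → no match — must end with `y`
2. `xxzxxxzzzzzy` → no match
3 → no match
4 → no match
5 → no match
6 → match
7. `yx` → no match — must end with `y`
8 → match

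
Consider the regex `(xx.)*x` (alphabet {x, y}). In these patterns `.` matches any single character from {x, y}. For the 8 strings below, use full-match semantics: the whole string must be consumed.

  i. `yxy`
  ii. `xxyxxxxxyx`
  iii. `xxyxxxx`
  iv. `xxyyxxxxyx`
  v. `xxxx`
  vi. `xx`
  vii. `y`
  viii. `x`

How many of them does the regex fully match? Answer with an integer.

i → no match — must end with `x`
ii → match
iii → match
iv → no match
v → match
vi → no match
vii → no match — must end with `x`
viii → match
Total matched: 4

4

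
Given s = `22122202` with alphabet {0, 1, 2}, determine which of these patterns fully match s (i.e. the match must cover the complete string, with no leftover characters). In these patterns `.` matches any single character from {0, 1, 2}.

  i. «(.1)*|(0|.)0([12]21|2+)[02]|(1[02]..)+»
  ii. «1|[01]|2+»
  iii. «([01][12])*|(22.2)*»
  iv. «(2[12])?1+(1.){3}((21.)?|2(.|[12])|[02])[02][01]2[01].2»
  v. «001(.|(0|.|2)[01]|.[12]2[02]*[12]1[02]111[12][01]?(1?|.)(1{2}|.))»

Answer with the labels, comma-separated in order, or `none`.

i → no match
ii → no match
iii → match
iv → no match
v → no match — must start with `001`

iii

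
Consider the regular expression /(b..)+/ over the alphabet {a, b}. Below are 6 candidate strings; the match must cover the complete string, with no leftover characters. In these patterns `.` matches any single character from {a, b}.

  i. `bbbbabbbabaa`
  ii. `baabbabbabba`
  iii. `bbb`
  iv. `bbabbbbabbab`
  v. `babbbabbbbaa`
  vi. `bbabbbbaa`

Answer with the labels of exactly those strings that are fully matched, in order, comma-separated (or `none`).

i. `bbbbabbbabaa` → match
ii. `baabbabbabba` → match
iii. `bbb` → match
iv. `bbabbbbabbab` → match
v. `babbbabbbbaa` → match
vi. `bbabbbbaa` → match

i, ii, iii, iv, v, vi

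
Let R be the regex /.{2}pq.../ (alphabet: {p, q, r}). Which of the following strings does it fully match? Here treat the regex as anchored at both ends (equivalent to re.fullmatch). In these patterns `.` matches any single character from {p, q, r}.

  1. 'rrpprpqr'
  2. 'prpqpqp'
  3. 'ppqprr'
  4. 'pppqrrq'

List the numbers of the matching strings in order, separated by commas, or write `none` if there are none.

2, 4

1. 'rrpprpqr' → no match
2. 'prpqpqp' → match
3. 'ppqprr' → no match
4. 'pppqrrq' → match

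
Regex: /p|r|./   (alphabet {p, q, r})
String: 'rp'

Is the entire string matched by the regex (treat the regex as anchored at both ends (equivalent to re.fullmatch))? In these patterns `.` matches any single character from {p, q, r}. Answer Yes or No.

No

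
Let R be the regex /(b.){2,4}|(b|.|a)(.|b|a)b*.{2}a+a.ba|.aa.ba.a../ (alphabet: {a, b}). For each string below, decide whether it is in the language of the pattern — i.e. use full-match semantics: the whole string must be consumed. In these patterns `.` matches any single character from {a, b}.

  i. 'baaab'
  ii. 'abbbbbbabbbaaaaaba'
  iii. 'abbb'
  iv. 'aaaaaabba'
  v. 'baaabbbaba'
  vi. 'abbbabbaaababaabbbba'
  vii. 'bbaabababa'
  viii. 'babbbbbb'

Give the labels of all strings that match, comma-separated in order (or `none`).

i → no match
ii → no match
iii → no match
iv → match
v → no match
vi → no match
vii → no match
viii → match

iv, viii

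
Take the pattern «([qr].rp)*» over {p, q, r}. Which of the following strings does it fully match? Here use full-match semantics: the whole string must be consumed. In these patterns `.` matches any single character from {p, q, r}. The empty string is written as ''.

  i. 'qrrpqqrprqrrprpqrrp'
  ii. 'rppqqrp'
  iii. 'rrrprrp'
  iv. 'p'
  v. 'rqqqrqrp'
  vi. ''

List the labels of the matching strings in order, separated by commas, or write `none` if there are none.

vi

i → no match
ii → no match
iii → no match
iv → no match
v → no match
vi → match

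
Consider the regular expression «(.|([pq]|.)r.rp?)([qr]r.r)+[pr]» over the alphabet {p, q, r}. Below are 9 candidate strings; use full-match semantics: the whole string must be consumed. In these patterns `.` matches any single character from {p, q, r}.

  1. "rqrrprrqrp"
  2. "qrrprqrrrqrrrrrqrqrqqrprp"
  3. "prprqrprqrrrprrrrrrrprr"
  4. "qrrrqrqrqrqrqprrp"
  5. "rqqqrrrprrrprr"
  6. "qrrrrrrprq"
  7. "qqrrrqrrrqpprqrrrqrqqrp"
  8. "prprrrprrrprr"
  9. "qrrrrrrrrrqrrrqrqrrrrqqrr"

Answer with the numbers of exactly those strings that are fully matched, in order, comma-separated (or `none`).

8

1 → no match
2 → no match
3 → no match
4 → no match
5 → no match
6 → no match
7 → no match
8 → match
9 → no match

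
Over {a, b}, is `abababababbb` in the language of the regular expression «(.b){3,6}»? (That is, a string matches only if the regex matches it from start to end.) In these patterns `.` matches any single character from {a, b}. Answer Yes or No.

Yes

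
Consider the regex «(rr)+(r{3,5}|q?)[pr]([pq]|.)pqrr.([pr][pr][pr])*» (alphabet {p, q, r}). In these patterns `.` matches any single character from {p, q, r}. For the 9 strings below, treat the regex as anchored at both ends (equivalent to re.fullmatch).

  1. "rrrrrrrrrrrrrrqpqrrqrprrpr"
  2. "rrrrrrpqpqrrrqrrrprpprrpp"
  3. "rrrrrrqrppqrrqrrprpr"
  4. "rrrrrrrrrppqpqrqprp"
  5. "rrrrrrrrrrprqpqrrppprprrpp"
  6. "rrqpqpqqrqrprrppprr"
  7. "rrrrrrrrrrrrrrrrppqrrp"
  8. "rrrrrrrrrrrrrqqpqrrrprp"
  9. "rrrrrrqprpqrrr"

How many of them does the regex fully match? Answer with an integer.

1 → match
2 → no match
3 → match
4 → no match
5 → no match
6 → no match
7 → match
8 → no match
9 → match
Total matched: 4

4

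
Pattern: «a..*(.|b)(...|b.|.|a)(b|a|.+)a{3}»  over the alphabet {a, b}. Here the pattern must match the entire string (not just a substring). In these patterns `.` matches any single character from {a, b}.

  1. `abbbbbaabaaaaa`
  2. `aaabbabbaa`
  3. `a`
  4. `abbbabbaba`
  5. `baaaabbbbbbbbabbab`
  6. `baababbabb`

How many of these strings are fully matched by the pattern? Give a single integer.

1 → match
2 → no match
3 → no match
4 → no match
5 → no match — must start with `a`
6 → no match — must start with `a`
Total matched: 1

1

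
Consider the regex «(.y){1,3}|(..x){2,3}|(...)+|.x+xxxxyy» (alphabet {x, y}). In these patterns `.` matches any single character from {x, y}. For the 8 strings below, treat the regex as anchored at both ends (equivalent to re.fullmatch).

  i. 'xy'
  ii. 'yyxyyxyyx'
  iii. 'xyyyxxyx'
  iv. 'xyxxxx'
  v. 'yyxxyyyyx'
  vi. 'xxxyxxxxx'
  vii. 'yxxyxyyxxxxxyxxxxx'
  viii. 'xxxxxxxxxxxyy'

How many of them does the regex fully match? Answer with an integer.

7

i. 'xy' → match
ii. 'yyxyyxyyx' → match
iii. 'xyyyxxyx' → no match
iv. 'xyxxxx' → match
v. 'yyxxyyyyx' → match
vi. 'xxxyxxxxx' → match
vii → match
viii → match
Total matched: 7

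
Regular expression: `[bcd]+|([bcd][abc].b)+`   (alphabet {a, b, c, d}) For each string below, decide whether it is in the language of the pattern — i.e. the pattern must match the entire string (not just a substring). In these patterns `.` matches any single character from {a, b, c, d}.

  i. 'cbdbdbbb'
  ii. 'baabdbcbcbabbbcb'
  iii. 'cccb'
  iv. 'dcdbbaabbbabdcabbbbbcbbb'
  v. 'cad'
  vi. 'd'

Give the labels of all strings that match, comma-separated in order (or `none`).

i → match
ii → match
iii → match
iv → match
v → no match
vi → match

i, ii, iii, iv, vi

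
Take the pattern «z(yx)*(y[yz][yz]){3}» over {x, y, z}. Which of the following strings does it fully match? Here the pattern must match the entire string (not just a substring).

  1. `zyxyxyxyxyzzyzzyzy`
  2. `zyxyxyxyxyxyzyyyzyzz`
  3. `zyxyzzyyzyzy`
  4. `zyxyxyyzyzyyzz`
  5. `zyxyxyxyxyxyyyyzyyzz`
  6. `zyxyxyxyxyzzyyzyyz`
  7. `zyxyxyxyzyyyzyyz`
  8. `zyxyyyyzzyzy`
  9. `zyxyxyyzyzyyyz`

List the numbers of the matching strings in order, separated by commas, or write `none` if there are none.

1 → match
2 → match
3 → match
4 → match
5 → match
6 → match
7 → match
8 → match
9 → match

1, 2, 3, 4, 5, 6, 7, 8, 9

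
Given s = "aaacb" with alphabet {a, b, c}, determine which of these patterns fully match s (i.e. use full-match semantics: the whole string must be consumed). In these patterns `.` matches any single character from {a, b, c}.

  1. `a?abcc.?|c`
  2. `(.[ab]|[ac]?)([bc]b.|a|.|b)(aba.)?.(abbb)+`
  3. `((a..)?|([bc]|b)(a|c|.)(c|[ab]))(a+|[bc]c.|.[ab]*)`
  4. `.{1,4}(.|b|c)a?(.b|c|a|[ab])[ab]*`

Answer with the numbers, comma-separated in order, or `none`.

3, 4

1 → no match
2 → no match — must end with "abbb"
3 → match
4 → match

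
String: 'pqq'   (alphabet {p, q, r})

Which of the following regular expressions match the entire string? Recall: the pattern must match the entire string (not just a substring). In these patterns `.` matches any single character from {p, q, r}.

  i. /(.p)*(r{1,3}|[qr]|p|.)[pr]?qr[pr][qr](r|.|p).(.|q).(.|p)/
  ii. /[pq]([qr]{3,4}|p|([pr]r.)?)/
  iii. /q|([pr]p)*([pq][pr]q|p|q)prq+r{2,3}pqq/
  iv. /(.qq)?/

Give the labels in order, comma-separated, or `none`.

i → no match
ii → no match
iii → no match
iv → match

iv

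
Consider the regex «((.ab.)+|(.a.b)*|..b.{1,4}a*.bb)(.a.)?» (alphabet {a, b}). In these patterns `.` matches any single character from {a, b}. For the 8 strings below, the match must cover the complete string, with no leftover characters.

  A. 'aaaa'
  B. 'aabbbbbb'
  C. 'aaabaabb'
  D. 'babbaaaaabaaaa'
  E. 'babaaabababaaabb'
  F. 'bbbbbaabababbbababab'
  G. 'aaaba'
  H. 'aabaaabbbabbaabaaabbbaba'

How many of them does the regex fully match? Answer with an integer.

A → no match
B → match
C → match
D → no match
E → match
F → no match
G → no match
H → match
Total matched: 4

4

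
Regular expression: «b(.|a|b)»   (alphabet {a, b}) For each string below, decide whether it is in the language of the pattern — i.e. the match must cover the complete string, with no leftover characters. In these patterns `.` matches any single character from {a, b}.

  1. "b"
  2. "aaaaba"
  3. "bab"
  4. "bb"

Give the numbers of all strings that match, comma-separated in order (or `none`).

1. "b" → no match
2. "aaaaba" → no match — must start with "b"
3. "bab" → no match
4. "bb" → match

4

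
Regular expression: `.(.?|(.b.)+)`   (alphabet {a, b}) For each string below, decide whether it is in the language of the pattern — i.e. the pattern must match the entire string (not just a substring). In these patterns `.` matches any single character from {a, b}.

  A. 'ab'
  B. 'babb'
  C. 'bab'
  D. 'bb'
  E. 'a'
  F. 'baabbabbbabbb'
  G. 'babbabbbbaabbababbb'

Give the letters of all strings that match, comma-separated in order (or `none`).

A → match
B → match
C → no match
D → match
E → match
F → no match
G → match

A, B, D, E, G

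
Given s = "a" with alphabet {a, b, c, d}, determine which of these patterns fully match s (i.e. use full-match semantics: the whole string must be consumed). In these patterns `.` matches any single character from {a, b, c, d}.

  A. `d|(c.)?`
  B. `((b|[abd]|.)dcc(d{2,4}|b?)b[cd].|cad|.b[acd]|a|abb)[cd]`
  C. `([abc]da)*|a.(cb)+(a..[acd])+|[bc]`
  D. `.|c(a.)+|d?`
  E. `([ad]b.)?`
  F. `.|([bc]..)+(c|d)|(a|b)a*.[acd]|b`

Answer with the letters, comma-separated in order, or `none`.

D, F

A → no match
B → no match
C → no match
D → match
E → no match
F → match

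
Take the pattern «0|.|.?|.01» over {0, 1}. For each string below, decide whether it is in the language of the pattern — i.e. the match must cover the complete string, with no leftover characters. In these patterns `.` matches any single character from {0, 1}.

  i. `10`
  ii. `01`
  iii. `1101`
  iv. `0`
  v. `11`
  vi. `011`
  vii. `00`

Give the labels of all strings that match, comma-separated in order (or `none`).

iv

i → no match
ii → no match
iii → no match
iv → match
v → no match
vi → no match
vii → no match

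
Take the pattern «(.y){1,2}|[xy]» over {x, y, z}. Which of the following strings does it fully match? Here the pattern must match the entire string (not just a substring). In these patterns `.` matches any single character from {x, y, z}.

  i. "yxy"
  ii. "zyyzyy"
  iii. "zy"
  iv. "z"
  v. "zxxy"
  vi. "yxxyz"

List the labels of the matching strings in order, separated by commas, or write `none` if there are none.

iii

i → no match
ii → no match
iii → match
iv → no match
v → no match
vi → no match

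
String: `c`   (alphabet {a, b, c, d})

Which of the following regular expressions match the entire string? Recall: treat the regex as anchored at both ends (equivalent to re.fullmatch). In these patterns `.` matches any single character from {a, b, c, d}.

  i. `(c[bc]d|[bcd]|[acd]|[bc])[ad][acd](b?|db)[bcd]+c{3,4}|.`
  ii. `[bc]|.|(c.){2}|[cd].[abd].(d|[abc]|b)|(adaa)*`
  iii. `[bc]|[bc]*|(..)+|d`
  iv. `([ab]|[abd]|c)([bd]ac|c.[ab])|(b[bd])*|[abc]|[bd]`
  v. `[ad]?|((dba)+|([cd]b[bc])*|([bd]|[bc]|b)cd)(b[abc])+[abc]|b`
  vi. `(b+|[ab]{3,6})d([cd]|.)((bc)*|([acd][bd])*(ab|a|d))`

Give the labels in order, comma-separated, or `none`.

i → match
ii → match
iii → match
iv → match
v → no match
vi → no match

i, ii, iii, iv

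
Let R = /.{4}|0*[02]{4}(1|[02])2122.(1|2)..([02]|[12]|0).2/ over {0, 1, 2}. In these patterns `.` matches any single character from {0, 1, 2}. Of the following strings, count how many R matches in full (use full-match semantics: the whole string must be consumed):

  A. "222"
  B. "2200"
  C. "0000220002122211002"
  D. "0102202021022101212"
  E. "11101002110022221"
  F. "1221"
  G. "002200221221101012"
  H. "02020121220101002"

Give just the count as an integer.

4

A → no match
B → match
C → no match
D → no match
E → no match
F → match
G → match
H → match
Total matched: 4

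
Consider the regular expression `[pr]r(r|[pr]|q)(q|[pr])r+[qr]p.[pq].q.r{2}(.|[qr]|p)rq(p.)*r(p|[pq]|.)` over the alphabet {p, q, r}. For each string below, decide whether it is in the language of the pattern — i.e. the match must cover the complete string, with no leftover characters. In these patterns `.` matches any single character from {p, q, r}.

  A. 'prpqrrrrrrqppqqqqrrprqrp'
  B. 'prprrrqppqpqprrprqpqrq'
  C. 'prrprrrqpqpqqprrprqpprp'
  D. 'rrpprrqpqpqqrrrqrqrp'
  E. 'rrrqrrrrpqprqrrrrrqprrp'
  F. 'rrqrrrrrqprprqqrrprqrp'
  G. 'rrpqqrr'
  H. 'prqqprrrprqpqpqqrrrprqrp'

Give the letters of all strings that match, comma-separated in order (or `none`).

A → match
B → match
C → match
D → match
E → match
F → match
G → no match
H → no match

A, B, C, D, E, F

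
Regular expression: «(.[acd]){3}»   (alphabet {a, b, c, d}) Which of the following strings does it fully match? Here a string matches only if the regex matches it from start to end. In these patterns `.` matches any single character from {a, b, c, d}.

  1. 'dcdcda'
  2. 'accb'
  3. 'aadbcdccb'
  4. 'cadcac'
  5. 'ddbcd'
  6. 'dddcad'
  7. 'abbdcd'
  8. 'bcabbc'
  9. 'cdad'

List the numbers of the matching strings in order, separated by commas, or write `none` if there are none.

1, 4, 6

1 → match
2 → no match
3 → no match
4 → match
5 → no match
6 → match
7 → no match
8 → no match
9 → no match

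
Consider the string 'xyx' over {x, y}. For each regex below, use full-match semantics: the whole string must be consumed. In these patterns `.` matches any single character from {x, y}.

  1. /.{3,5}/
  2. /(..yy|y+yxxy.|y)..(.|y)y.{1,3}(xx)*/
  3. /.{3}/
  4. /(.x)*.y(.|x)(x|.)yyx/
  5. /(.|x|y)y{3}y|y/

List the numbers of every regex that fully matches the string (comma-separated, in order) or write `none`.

1, 3

1 → match
2 → no match
3 → match
4 → no match — must end with 'yyx'
5 → no match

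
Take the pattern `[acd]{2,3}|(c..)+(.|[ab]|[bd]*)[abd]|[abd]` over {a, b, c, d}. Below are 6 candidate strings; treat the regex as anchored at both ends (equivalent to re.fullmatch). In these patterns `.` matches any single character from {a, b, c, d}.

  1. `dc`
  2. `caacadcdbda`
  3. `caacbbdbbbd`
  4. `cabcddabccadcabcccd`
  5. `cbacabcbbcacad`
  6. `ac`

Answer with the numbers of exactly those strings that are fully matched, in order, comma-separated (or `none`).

1, 2, 3, 5, 6

1 → match
2 → match
3 → match
4 → no match
5 → match
6 → match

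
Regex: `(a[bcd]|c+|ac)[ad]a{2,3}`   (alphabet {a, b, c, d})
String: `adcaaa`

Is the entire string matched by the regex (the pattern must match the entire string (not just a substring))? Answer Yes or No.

No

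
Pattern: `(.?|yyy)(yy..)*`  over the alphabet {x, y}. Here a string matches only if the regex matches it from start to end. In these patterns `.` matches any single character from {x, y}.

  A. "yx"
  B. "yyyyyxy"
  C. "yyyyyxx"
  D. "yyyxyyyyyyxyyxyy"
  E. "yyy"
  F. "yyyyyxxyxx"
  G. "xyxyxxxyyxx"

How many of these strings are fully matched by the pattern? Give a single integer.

A → no match
B → match
C → match
D → no match
E → match
F → no match
G → no match
Total matched: 3

3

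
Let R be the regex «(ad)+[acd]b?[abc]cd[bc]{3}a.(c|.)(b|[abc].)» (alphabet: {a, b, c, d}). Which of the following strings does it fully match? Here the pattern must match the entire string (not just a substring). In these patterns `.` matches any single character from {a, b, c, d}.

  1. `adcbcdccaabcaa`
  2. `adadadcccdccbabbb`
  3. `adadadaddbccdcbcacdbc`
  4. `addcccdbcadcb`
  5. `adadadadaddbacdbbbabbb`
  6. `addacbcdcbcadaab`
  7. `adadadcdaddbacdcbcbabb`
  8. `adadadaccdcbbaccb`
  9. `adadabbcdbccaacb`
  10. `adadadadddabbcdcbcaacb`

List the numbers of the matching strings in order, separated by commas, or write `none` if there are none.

2, 3, 5, 8, 9

1 → no match
2 → match
3 → match
4 → no match
5 → match
6 → no match
7 → no match
8 → match
9 → match
10 → no match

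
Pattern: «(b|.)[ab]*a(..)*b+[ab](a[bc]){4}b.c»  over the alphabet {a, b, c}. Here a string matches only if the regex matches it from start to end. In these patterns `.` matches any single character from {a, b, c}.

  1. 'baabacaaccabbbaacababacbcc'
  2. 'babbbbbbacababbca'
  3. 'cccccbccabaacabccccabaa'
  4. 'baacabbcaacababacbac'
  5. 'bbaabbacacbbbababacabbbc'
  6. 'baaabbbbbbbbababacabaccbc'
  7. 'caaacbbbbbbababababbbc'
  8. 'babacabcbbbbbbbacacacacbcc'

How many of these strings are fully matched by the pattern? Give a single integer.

1 → match
2 → no match — must end with 'c'
3 → no match — must end with 'c'
4 → no match
5 → match
6 → no match
7 → match
8 → match
Total matched: 4

4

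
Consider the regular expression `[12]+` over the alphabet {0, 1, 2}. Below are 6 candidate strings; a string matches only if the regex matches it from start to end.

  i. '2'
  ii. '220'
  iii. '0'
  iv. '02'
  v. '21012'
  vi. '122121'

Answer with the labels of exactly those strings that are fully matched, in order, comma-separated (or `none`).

i, vi

i → match
ii → no match
iii → no match
iv → no match
v → no match
vi → match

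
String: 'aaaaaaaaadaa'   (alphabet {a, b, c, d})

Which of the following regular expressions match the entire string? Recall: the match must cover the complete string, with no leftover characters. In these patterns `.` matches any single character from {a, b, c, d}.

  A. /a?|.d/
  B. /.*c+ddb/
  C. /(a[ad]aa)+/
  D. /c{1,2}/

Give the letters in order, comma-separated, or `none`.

C

A → no match
B → no match — must end with 'cddb'
C → match
D → no match — must start with 'c'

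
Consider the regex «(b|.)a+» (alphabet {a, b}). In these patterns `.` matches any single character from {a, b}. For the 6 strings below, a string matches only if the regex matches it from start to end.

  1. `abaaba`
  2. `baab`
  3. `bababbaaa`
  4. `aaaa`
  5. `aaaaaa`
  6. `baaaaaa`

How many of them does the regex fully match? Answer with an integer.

1 → no match
2 → no match — must end with `a`
3 → no match
4 → match
5 → match
6 → match
Total matched: 3

3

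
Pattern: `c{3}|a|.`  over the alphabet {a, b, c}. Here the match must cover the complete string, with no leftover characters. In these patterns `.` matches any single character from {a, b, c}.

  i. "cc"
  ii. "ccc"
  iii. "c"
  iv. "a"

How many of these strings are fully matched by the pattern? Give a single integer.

3

i → no match
ii → match
iii → match
iv → match
Total matched: 3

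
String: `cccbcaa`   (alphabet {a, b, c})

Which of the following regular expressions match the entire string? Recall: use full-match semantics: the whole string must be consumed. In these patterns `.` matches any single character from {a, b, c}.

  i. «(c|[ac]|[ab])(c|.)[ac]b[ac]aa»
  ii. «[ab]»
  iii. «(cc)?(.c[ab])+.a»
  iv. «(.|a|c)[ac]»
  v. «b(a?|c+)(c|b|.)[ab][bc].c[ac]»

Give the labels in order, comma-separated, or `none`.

i → match
ii → no match
iii → no match
iv → no match
v → no match — must start with `b`

i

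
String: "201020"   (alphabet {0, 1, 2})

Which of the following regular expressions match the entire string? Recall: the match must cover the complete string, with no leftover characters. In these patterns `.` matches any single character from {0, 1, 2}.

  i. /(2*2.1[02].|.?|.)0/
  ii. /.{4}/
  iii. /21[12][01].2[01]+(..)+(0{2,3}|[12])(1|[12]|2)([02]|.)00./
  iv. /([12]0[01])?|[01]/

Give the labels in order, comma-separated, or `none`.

i → match
ii → no match
iii → no match — must start with "21"
iv → no match

i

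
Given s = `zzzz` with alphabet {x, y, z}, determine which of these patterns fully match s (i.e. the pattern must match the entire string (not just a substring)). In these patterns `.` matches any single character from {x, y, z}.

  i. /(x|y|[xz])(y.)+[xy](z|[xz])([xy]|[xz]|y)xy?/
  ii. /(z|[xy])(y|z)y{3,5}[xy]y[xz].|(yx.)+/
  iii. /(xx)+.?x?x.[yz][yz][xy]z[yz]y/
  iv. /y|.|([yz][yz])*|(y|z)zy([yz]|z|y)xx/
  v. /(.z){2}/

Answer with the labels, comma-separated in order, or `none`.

iv, v

i → no match
ii → no match
iii → no match — must start with `xx`
iv → match
v → match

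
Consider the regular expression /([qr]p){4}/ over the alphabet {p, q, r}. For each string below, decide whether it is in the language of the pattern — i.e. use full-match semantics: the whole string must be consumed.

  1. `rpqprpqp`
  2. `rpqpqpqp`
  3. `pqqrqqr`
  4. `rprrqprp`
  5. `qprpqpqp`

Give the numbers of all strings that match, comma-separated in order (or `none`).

1, 2, 5

1 → match
2 → match
3 → no match — must end with `p`
4 → no match
5 → match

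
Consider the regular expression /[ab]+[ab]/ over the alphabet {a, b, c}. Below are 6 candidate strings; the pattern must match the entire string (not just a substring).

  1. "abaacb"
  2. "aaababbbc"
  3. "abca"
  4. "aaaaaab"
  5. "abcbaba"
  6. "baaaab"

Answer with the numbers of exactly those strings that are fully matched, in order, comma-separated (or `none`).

1 → no match
2 → no match
3 → no match
4 → match
5 → no match
6 → match

4, 6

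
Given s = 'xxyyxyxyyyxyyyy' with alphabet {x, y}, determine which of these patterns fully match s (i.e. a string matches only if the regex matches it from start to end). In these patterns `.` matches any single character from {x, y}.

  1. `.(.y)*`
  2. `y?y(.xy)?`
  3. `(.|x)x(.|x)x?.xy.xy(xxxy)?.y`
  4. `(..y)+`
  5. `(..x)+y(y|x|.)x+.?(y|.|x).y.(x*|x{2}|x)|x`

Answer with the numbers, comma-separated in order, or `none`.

1 → no match
2 → no match
3 → no match
4 → match
5 → no match

4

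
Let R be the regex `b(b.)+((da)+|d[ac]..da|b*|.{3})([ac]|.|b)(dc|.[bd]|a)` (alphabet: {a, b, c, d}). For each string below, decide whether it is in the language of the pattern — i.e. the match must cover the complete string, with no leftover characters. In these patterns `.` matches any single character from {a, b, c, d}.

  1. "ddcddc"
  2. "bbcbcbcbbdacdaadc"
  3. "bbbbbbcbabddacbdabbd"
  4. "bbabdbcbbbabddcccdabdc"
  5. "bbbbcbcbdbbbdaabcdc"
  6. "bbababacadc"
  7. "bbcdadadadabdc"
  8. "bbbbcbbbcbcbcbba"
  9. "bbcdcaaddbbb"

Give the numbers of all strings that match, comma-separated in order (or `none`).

3, 4, 5, 6, 7, 8

1 → no match — must start with "bb"
2 → no match
3 → match
4 → match
5 → match
6 → match
7 → match
8 → match
9 → no match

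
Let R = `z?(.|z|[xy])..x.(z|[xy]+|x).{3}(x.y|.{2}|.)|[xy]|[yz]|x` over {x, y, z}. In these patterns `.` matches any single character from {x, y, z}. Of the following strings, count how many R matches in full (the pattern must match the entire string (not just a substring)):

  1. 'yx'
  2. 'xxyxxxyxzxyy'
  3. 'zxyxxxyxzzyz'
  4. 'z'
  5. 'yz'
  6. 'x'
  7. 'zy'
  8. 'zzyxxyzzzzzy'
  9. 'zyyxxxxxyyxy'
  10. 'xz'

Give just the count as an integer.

1 → no match
2 → match
3 → match
4 → match
5 → no match
6 → match
7 → no match
8 → match
9 → match
10 → no match
Total matched: 6

6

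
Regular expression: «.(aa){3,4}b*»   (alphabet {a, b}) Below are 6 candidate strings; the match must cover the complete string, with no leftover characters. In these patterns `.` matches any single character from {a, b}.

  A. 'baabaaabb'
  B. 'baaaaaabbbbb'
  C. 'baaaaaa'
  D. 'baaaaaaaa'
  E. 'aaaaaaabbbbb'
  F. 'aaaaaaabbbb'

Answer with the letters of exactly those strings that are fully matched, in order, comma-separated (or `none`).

A → no match
B → match
C → match
D → match
E → match
F → match

B, C, D, E, F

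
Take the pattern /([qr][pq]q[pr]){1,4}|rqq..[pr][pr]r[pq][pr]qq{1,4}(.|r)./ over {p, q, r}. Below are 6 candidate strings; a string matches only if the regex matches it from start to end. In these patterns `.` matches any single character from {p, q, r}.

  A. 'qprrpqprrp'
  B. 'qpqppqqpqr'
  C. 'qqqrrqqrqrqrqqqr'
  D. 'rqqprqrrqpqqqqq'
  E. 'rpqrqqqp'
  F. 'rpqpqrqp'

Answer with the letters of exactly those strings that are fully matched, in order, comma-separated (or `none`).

A. 'qprrpqprrp' → no match
B. 'qpqppqqpqr' → no match
C → no match
D → no match
E. 'rpqrqqqp' → match
F. 'rpqpqrqp' → no match

E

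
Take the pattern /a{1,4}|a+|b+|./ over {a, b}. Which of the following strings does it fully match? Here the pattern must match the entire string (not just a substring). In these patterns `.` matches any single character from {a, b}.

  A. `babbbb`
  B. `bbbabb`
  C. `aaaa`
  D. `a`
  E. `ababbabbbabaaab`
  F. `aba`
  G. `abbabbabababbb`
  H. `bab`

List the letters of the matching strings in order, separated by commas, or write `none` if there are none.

C, D

A → no match
B → no match
C → match
D → match
E → no match
F → no match
G → no match
H → no match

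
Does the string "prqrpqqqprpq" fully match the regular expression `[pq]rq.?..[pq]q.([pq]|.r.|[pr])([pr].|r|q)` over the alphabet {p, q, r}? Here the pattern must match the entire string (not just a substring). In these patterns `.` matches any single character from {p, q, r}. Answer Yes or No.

Yes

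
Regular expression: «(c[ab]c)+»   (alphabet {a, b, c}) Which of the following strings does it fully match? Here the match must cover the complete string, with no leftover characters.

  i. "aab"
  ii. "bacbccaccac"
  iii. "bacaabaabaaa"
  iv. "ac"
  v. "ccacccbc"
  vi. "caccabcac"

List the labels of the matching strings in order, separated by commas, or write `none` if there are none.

none

i → no match — must start with "c"
ii → no match — must start with "c"
iii → no match — must start with "c"
iv → no match — must start with "c"
v → no match
vi → no match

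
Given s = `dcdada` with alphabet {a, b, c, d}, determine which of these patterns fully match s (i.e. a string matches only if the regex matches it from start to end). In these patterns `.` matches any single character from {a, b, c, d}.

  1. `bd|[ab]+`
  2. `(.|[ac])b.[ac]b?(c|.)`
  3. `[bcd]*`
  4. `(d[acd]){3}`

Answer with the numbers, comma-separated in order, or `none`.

4

1 → no match
2 → no match
3 → no match
4 → match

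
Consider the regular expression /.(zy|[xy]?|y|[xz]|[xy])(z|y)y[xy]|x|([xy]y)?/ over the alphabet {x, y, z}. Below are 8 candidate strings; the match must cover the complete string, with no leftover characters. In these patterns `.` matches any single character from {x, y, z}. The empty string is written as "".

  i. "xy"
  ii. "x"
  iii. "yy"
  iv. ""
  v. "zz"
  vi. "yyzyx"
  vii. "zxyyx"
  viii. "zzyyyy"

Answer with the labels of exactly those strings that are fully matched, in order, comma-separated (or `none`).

i. "xy" → match
ii. "x" → match
iii. "yy" → match
iv. "" → match
v. "zz" → no match
vi. "yyzyx" → match
vii. "zxyyx" → match
viii. "zzyyyy" → match

i, ii, iii, iv, vi, vii, viii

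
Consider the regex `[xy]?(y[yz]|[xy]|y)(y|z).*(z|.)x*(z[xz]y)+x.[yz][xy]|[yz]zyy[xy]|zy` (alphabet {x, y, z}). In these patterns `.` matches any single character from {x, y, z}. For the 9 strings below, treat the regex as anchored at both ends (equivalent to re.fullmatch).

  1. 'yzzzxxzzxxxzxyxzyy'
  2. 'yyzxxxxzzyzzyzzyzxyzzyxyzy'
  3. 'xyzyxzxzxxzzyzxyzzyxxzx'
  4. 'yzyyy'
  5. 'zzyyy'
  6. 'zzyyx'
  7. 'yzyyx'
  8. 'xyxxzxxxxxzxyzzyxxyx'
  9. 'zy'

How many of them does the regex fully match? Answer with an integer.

9

1 → match
2 → match
3 → match
4 → match
5 → match
6 → match
7 → match
8 → match
9 → match
Total matched: 9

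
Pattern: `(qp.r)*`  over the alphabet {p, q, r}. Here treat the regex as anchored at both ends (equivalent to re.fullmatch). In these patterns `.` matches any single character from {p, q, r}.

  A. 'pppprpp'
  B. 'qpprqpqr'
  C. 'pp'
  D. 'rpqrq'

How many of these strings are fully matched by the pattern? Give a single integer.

A. 'pppprpp' → no match
B. 'qpprqpqr' → match
C. 'pp' → no match
D. 'rpqrq' → no match
Total matched: 1

1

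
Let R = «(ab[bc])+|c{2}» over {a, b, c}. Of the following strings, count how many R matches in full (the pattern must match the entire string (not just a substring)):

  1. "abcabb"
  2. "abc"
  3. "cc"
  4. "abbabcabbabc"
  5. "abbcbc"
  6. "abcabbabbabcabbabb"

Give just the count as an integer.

1 → match
2 → match
3 → match
4 → match
5 → no match
6 → match
Total matched: 5

5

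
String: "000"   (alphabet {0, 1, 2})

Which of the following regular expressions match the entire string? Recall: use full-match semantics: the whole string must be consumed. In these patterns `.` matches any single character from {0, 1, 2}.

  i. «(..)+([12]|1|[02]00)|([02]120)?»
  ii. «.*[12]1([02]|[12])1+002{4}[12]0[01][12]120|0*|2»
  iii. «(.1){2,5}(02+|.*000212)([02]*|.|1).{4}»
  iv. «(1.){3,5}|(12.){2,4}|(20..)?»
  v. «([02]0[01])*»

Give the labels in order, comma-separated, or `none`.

i → no match
ii → match
iii → no match
iv → no match
v → match

ii, v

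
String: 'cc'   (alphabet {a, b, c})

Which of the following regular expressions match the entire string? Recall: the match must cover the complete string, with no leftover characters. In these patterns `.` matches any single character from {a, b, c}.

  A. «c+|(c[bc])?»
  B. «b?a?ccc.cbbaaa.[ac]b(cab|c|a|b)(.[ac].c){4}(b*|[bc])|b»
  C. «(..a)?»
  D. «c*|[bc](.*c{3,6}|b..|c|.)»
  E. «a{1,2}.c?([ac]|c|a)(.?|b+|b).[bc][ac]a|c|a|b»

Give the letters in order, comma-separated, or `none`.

A, D

A → match
B → no match
C → no match
D → match
E → no match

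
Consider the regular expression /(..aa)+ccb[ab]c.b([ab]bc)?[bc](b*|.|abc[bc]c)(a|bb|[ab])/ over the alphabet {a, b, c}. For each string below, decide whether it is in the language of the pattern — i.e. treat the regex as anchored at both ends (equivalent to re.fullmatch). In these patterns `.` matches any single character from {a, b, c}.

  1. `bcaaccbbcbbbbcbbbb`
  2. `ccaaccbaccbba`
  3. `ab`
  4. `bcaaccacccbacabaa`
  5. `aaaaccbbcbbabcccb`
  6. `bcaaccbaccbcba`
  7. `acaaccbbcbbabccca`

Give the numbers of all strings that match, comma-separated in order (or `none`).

1, 2, 5, 6, 7

1 → match
2 → match
3 → no match
4 → no match
5 → match
6 → match
7 → match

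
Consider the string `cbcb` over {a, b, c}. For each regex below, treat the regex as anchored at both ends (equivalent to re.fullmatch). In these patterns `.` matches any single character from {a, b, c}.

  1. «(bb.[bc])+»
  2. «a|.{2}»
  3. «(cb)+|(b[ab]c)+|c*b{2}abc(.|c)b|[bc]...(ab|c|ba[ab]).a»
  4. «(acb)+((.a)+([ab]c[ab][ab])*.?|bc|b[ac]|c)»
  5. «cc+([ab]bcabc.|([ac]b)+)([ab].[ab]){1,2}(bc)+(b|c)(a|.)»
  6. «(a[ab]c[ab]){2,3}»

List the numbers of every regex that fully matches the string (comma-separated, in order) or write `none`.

1 → no match — must start with `bb`
2 → no match
3 → match
4 → no match — must start with `acb`
5 → no match — must start with `cc`
6 → no match — must start with `a`

3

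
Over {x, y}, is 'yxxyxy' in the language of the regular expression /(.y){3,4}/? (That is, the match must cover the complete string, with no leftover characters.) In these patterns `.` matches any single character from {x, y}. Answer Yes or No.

No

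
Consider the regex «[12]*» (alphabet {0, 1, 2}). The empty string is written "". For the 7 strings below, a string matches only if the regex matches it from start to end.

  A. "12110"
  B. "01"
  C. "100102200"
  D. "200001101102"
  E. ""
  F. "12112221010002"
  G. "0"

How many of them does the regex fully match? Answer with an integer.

A → no match
B → no match
C → no match
D → no match
E → match
F → no match
G → no match
Total matched: 1

1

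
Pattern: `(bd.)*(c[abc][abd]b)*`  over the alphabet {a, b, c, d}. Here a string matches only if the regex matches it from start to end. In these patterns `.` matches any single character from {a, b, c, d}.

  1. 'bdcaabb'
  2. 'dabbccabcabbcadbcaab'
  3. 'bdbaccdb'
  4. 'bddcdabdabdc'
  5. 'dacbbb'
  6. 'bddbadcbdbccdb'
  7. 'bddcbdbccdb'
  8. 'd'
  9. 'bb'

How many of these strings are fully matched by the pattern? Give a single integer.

1

1 → no match
2 → no match
3 → no match
4 → no match
5 → no match
6 → no match
7 → match
8 → no match
9 → no match
Total matched: 1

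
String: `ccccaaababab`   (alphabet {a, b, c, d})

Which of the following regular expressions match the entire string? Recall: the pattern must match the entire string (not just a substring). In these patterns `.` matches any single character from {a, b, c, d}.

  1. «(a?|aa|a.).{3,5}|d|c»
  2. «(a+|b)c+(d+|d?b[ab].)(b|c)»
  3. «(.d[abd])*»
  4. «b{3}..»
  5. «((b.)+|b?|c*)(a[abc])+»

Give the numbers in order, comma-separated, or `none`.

1 → no match
2 → no match
3 → no match
4 → no match — must start with `b`
5 → match

5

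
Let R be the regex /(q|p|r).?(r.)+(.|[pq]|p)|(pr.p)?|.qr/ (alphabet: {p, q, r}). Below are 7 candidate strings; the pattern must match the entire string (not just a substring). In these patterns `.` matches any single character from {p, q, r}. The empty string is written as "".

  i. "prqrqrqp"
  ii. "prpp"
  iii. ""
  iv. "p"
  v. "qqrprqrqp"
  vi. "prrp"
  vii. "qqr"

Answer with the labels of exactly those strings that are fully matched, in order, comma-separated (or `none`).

i → match
ii → match
iii → match
iv → no match
v → match
vi → match
vii → match

i, ii, iii, v, vi, vii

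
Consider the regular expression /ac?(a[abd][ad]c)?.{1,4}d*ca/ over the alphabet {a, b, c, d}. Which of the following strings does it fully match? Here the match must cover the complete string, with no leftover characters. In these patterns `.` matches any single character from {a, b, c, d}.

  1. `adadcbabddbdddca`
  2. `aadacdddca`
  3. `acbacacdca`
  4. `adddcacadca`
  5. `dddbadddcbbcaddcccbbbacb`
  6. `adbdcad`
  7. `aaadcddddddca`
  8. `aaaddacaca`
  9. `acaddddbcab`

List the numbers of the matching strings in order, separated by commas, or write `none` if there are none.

2, 7

1 → no match
2 → match
3 → no match
4 → no match
5 → no match — must start with `a`
6 → no match — must end with `ca`
7 → match
8 → no match
9 → no match — must end with `ca`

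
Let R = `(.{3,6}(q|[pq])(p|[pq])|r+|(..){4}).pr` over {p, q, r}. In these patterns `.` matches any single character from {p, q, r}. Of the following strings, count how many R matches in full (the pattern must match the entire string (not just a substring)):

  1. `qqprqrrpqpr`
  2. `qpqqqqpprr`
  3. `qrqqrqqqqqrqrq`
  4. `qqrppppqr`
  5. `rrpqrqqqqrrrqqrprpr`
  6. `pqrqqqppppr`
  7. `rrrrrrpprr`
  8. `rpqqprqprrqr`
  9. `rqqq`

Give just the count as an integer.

1. `qqprqrrpqpr` → match
2. `qpqqqqpprr` → no match — must end with `pr`
3 → no match — must end with `pr`
4. `qqrppppqr` → no match — must end with `pr`
5 → no match
6. `pqrqqqppppr` → match
7. `rrrrrrpprr` → no match — must end with `pr`
8. `rpqqprqprrqr` → no match — must end with `pr`
9. `rqqq` → no match — must end with `pr`
Total matched: 2

2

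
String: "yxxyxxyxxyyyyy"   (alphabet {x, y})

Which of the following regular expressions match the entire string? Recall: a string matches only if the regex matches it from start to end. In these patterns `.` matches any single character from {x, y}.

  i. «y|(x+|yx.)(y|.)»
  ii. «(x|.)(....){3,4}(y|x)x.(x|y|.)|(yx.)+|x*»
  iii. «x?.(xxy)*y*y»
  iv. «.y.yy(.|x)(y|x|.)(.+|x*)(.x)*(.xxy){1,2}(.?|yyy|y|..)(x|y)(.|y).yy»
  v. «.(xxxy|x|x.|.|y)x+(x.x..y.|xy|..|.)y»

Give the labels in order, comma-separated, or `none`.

iii

i → no match
ii → no match
iii → match
iv → no match
v → no match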